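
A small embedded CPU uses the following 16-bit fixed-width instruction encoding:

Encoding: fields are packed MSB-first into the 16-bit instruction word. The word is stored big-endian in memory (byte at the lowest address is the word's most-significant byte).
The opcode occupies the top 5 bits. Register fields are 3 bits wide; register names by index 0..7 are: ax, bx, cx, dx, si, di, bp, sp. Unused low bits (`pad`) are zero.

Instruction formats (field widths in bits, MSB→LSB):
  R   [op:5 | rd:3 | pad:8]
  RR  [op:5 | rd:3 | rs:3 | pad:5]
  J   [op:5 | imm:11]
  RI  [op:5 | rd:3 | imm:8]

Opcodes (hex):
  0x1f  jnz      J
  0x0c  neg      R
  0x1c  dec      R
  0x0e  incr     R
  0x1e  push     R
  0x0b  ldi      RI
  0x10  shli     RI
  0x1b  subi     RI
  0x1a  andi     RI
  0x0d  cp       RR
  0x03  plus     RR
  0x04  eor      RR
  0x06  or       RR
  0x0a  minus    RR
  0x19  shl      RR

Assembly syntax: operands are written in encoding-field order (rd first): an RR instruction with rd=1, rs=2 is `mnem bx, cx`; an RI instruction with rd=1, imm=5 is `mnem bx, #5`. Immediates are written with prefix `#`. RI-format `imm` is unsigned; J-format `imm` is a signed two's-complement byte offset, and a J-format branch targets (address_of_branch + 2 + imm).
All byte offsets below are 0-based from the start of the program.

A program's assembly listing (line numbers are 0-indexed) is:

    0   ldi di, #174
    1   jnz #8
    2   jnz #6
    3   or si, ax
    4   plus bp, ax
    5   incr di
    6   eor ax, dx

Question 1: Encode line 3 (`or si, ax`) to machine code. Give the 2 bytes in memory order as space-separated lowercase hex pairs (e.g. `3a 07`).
34 00

line 3 (or): pack op=0x6:5|rd=4:3|rs=0:3|pad=0:5 = 0x3400; big→ 34 00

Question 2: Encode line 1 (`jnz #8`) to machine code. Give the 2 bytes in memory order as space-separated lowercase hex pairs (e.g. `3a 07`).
f8 08

1. jnz fields op=0x1f:5|imm=8:11 → word f808h → f8 08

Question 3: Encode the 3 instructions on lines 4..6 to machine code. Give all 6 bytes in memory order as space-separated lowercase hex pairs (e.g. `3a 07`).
L4: plus op=0x3:5|rd=6:3|rs=0:3|pad=0:5 ⇒ 0x1e00 ⇒ big 1e 00
L5: incr op=0xe:5|rd=5:3|pad=0:8 ⇒ 0x7500 ⇒ big 75 00
L6: eor op=0x4:5|rd=0:3|rs=3:3|pad=0:5 ⇒ 0x2060 ⇒ big 20 60

1e 00 75 00 20 60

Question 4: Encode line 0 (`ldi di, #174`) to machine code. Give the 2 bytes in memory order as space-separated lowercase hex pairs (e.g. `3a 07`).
5d ae

0. ldi fields op=0xb:5|rd=5:3|imm=174:8 → word 5daeh → 5d ae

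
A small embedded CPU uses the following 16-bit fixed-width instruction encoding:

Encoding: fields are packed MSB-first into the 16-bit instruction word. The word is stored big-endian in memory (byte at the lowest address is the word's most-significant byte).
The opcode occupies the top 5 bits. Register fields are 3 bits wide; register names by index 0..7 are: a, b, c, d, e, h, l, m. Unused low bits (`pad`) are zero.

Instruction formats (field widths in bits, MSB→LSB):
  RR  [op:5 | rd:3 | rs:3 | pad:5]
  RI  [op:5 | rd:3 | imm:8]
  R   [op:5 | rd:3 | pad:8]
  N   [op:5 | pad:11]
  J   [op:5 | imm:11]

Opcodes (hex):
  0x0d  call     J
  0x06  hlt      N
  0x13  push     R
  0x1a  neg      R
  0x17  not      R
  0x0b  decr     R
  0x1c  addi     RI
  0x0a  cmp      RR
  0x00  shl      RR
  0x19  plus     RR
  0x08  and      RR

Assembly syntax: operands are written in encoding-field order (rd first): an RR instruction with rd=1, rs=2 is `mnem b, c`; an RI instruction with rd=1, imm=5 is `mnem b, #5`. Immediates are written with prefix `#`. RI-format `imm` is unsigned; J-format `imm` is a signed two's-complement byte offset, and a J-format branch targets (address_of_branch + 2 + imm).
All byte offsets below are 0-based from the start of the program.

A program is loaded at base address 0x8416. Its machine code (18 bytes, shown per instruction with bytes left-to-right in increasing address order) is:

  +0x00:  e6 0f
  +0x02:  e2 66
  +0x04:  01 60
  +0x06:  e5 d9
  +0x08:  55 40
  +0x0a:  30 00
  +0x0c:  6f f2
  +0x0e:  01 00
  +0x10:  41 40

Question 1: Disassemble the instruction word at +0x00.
+0x00: e6 0f ⇒ word 0xe60f (big)
  op=0xe60f>>11=0x1c ⇒ addi (RI)
  rd@[10:8]=0x6 ⇒ l
  imm@[7:0]=0xf ⇒ #15

addi l, #15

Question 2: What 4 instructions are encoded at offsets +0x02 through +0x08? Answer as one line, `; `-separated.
@+02  big-endian(e2 66) = 0xe266
  op=0xe266>>11=0x1c ⇒ addi (RI)
  rd@[10:8]=0x2 ⇒ c
  imm@[7:0]=0x66 ⇒ #102
@+04  big-endian(01 60) = 0x0160
  op=0x0160>>11=0x0 ⇒ shl (RR)
  rd@[10:8]=0x1 ⇒ b
  rs@[7:5]=0x3 ⇒ d
@+06  big-endian(e5 d9) = 0xe5d9
  op=0xe5d9>>11=0x1c ⇒ addi (RI)
  rd@[10:8]=0x5 ⇒ h
  imm@[7:0]=0xd9 ⇒ #217
@+08  big-endian(55 40) = 0x5540
  op=0x5540>>11=0xa ⇒ cmp (RR)
  rd@[10:8]=0x5 ⇒ h
  rs@[7:5]=0x2 ⇒ c

addi c, #102; shl b, d; addi h, #217; cmp h, c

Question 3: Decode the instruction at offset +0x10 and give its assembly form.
and b, c

@+10  big-endian(41 40) = 0x4140
  top 5b → 0x8 → and [RR]
  rd@[10:8]=0x1 ⇒ b
  rs@[7:5]=0x2 ⇒ c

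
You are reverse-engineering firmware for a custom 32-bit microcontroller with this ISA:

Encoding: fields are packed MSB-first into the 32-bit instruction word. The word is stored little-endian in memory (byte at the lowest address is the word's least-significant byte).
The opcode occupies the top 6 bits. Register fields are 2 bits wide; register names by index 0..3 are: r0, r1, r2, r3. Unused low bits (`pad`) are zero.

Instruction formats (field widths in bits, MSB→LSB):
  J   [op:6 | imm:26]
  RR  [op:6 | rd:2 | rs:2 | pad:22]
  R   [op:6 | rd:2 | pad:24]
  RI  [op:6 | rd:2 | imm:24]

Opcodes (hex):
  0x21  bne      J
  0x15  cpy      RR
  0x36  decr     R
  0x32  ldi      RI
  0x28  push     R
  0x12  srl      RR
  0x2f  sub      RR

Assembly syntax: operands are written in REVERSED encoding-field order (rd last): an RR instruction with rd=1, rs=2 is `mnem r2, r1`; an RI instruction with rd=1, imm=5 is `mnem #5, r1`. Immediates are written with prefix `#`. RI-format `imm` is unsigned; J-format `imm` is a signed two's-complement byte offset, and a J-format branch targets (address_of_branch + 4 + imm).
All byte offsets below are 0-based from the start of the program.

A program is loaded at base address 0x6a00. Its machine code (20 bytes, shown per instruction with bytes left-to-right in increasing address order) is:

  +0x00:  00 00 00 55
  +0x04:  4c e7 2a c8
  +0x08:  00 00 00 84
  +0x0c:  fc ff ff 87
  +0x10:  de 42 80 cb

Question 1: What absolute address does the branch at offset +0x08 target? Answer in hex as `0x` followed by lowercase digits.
@+08  little-endian(00 00 00 84) = 0x84000000
  opcode bits[31:26]=0x21: bne/J
  [25:0] imm=0 = #0
  target = base 0x6a00 + off 0x08 + 4 + imm 0 = 0x6a0c

0x6a0c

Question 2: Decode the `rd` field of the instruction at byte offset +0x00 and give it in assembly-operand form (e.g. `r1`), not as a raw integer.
+0x00: 00 00 00 55 ⇒ word 0x55000000 (little)
  top 6b → 0x15 → cpy [RR]
  rd: (w>>24)&0x3=0x1 → r1
  rs: (w>>22)&0x3=0x0 → r0

r1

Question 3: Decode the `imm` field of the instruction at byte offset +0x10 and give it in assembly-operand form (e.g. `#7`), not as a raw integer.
off 0x10: read de 42 80 cb as little → 0xcb8042de
  opcode bits[31:26]=0x32: ldi/RI
  [25:24] rd=3 = r3
  [23:0] imm=8405726 = #8405726

#8405726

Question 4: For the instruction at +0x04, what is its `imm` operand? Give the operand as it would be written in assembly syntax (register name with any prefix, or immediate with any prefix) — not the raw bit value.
#2811724

off 0x04: read 4c e7 2a c8 as little → 0xc82ae74c
  top 6b → 0x32 → ldi [RI]
  rd@[25:24]=0x0 ⇒ r0
  imm@[23:0]=0x2ae74c ⇒ #2811724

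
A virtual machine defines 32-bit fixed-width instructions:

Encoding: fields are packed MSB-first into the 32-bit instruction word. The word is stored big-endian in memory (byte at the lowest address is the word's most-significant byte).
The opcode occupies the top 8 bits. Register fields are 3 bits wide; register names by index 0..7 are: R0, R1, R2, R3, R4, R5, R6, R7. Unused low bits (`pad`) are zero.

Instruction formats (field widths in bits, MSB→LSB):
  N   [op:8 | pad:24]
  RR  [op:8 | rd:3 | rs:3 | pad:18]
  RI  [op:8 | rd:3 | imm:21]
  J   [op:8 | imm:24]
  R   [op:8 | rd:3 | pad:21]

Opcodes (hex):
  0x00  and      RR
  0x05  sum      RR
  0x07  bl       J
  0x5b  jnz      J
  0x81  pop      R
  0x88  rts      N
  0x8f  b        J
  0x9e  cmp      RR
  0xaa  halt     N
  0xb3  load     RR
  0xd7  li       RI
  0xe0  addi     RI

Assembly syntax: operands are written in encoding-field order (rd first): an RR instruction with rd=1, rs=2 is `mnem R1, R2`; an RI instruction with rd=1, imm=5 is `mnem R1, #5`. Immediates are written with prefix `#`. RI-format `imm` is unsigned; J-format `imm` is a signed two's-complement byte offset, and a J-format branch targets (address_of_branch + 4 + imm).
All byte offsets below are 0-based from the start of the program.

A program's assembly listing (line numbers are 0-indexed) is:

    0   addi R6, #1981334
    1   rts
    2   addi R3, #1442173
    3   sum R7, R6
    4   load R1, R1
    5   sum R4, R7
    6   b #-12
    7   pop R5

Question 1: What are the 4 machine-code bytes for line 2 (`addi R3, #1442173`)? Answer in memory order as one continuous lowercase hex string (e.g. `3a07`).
e076017d

L2: addi op=0xe0:8|rd=3:3|imm=1442173:21 ⇒ 0xe076017d ⇒ big e0 76 01 7d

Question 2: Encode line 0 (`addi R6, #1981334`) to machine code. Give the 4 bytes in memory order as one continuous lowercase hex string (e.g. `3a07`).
e0de3b96

line 0 (addi): pack op=0xe0:8|rd=6:3|imm=1981334:21 = 0xe0de3b96; big→ e0 de 3b 96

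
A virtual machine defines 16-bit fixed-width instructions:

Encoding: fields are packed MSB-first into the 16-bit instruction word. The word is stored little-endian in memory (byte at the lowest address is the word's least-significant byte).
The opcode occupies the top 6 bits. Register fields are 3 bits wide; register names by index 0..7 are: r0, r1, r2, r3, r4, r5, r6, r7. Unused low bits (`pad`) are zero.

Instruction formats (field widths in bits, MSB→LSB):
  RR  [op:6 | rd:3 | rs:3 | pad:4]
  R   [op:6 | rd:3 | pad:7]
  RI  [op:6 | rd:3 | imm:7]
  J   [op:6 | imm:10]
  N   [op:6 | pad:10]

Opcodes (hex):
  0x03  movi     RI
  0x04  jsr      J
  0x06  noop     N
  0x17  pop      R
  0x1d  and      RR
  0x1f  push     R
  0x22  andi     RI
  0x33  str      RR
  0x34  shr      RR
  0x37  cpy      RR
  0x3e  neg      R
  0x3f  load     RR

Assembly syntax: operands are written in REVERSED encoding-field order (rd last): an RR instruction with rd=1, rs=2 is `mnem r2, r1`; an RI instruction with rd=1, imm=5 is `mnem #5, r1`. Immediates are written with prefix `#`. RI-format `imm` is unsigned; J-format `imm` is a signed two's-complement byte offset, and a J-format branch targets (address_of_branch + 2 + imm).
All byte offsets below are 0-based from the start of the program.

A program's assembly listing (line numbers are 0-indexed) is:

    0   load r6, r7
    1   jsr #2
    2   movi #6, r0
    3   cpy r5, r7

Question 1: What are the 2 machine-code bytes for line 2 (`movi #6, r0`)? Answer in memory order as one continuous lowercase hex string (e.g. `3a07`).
060c

line 2 (movi): pack op=0x3:6|rd=0:3|imm=6:7 = 0x0c06; little→ 06 0c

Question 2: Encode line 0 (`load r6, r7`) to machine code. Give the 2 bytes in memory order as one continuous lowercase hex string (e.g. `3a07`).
e0ff

line 0 (load): pack op=0x3f:6|rd=7:3|rs=6:3|pad=0:4 = 0xffe0; little→ e0 ff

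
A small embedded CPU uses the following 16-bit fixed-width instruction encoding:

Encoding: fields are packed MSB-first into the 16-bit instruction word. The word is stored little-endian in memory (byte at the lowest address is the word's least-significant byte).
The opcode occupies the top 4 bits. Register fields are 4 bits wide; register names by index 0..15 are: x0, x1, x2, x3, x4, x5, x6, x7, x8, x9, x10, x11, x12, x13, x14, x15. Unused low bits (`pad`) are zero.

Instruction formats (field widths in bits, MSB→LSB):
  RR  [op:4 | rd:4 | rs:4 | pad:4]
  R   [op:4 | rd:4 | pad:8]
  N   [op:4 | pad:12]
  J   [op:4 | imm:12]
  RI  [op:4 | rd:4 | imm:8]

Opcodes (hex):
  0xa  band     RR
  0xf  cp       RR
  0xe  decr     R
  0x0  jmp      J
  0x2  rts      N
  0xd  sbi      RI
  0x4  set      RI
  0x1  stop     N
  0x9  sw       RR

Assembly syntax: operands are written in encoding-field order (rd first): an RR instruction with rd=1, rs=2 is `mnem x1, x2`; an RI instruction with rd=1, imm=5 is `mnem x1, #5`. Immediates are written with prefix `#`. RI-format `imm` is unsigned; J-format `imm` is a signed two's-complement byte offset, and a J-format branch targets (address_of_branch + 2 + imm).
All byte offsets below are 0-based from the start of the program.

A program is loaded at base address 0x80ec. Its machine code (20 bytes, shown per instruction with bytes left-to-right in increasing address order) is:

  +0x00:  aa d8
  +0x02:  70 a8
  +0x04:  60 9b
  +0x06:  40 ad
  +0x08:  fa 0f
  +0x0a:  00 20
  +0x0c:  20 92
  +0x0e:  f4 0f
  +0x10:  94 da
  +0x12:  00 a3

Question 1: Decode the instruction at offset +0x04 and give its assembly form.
sw x11, x6

+0x04: 60 9b ⇒ word 0x9b60 (little)
  op=0x9b60>>12=0x9 ⇒ sw (RR)
  rd: (w>>8)&0xf=0xb → x11
  rs: (w>>4)&0xf=0x6 → x6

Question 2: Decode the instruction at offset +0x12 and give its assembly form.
band x3, x0

[12] 00 a3 → 0xa300
  top 4b → 0xa → band [RR]
  rd@[11:8]=0x3 ⇒ x3
  rs@[7:4]=0x0 ⇒ x0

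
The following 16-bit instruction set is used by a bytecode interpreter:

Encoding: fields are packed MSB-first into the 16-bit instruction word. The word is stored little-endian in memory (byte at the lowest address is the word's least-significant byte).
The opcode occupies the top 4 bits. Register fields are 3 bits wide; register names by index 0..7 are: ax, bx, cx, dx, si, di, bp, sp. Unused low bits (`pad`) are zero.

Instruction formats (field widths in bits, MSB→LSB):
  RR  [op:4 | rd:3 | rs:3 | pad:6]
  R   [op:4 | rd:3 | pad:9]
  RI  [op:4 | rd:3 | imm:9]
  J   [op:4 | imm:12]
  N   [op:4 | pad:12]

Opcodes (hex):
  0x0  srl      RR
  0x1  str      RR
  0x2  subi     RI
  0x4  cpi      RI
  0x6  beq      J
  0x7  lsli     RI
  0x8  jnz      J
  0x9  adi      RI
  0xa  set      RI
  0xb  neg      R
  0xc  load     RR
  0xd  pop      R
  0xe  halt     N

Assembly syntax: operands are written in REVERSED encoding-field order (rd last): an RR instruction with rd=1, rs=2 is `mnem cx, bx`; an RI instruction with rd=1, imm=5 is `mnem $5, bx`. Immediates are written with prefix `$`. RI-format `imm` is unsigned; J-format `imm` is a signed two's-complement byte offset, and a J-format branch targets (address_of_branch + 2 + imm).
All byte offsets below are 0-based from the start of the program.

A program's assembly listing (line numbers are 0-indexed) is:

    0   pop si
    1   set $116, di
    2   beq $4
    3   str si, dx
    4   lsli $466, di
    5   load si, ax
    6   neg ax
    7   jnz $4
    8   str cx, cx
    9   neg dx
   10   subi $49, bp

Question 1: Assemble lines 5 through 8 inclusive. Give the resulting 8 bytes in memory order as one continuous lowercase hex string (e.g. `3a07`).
00c100b004808014

5. load fields op=0xc:4|rd=0:3|rs=4:3|pad=0:6 → word c100h → 00 c1
6. neg fields op=0xb:4|rd=0:3|pad=0:9 → word b000h → 00 b0
7. jnz fields op=0x8:4|imm=4:12 → word 8004h → 04 80
8. str fields op=0x1:4|rd=2:3|rs=2:3|pad=0:6 → word 1480h → 80 14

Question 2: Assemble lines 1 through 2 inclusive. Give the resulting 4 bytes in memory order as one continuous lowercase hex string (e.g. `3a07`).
74aa0460

L1: set op=0xa:4|rd=5:3|imm=116:9 ⇒ 0xaa74 ⇒ little 74 aa
L2: beq op=0x6:4|imm=4:12 ⇒ 0x6004 ⇒ little 04 60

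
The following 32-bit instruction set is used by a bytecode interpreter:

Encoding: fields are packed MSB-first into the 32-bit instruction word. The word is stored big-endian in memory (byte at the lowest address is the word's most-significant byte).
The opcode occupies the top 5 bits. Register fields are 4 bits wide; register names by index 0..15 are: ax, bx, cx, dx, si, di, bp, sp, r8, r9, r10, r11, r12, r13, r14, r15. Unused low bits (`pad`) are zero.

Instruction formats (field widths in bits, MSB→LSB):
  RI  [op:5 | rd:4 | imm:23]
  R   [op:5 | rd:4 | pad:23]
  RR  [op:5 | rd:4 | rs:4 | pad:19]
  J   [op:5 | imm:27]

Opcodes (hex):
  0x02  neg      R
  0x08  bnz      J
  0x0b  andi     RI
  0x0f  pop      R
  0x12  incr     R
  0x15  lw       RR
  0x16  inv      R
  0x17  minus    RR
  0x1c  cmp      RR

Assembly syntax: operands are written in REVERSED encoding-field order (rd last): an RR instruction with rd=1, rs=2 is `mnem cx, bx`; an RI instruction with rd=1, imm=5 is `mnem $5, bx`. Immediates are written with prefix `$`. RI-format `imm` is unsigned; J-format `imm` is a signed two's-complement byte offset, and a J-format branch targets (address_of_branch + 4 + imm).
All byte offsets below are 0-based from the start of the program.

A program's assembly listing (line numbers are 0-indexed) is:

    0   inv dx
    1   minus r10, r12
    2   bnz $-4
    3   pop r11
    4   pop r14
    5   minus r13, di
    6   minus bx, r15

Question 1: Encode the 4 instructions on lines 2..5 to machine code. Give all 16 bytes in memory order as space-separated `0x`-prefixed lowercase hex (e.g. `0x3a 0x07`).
0x47 0xff 0xff 0xfc 0x7d 0x80 0x00 0x00 0x7f 0x00 0x00 0x00 0xba 0xe8 0x00 0x00

L2: bnz op=0x8:5|imm=-4:27 ⇒ 0x47fffffc ⇒ big 47 ff ff fc
L3: pop op=0xf:5|rd=11:4|pad=0:23 ⇒ 0x7d800000 ⇒ big 7d 80 00 00
L4: pop op=0xf:5|rd=14:4|pad=0:23 ⇒ 0x7f000000 ⇒ big 7f 00 00 00
L5: minus op=0x17:5|rd=5:4|rs=13:4|pad=0:19 ⇒ 0xbae80000 ⇒ big ba e8 00 00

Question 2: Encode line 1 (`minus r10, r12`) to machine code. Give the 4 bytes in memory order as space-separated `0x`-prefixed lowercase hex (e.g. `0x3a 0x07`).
0xbe 0x50 0x00 0x00

1. minus fields op=0x17:5|rd=12:4|rs=10:4|pad=0:19 → word be500000h → be 50 00 00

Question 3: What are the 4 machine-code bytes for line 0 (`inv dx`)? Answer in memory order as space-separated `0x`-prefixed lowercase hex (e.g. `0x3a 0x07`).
line 0 (inv): pack op=0x16:5|rd=3:4|pad=0:23 = 0xb1800000; big→ b1 80 00 00

0xb1 0x80 0x00 0x00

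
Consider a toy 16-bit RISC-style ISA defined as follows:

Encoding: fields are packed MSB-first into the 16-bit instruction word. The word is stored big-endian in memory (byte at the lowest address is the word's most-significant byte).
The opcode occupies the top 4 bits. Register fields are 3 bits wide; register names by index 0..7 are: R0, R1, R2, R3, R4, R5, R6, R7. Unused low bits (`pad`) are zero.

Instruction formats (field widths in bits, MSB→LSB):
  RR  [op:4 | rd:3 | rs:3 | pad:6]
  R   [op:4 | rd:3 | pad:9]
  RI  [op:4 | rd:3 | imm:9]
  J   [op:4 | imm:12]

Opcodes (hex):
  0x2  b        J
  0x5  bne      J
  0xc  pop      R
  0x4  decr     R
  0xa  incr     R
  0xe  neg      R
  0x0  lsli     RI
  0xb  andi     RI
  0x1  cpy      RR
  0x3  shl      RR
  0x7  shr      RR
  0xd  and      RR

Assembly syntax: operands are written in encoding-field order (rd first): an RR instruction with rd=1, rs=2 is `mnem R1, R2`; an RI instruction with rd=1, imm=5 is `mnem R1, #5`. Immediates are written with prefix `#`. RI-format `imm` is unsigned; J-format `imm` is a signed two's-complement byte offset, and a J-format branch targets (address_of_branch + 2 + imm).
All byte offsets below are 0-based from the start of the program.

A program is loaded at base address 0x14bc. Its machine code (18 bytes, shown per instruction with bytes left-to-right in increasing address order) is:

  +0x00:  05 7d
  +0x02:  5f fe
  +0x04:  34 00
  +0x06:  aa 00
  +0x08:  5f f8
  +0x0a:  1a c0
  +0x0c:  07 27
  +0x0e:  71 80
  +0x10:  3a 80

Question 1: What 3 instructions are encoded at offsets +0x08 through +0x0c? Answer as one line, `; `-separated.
bne #-8; cpy R5, R3; lsli R3, #295

off 0x08: read 5f f8 as big → 0x5ff8
  top 4b → 0x5 → bne [J]
  imm@[11:0]=0xff8 (s12→-8) ⇒ #-8
off 0x0a: read 1a c0 as big → 0x1ac0
  top 4b → 0x1 → cpy [RR]
  rd@[11:9]=0x5 ⇒ R5
  rs@[8:6]=0x3 ⇒ R3
off 0x0c: read 07 27 as big → 0x0727
  top 4b → 0x0 → lsli [RI]
  rd@[11:9]=0x3 ⇒ R3
  imm@[8:0]=0x127 ⇒ #295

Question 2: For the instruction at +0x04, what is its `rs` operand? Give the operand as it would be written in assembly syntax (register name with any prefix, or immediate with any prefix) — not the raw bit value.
@+04  big-endian(34 00) = 0x3400
  opcode bits[15:12]=0x3: shl/RR
  [11:9] rd=2 = R2
  [8:6] rs=0 = R0

R0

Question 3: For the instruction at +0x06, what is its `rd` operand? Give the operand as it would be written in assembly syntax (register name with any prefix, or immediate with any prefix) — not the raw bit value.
R5

@+06  big-endian(aa 00) = 0xaa00
  op=0xaa00>>12=0xa ⇒ incr (R)
  [11:9] rd=5 = R5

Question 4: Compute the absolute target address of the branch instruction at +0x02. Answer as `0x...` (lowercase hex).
@+02  big-endian(5f fe) = 0x5ffe
  op=0x5ffe>>12=0x5 ⇒ bne (J)
  imm@[11:0]=0xffe (s12→-2) ⇒ #-2
  target = base 0x14bc + off 0x02 + 2 + imm -2 = 0x14be

0x14be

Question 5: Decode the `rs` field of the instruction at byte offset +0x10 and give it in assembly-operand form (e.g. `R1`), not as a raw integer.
+0x10: 3a 80 ⇒ word 0x3a80 (big)
  opcode bits[15:12]=0x3: shl/RR
  rd@[11:9]=0x5 ⇒ R5
  rs@[8:6]=0x2 ⇒ R2

R2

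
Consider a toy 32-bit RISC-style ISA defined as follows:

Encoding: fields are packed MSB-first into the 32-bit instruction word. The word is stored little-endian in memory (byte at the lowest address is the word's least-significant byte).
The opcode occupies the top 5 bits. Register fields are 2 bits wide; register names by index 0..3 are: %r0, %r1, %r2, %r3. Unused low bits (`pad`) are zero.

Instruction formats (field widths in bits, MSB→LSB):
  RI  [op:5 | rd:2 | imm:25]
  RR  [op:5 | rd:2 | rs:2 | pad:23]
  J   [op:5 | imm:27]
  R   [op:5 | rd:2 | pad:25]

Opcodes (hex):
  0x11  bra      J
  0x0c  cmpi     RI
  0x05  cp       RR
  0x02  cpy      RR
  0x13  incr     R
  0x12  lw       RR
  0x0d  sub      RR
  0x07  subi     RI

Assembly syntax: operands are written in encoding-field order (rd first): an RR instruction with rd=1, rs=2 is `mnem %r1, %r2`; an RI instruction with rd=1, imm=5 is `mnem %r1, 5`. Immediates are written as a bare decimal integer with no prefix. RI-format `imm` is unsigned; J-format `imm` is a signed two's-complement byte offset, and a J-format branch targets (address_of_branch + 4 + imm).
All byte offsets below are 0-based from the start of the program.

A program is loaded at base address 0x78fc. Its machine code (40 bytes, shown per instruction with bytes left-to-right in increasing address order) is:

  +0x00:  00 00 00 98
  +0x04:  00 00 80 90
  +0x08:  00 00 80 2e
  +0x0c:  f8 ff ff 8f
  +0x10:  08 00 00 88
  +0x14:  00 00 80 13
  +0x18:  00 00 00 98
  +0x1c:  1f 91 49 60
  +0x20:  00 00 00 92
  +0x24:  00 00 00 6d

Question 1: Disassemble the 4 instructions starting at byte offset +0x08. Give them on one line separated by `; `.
@+08  little-endian(00 00 80 2e) = 0x2e800000
  top 5b → 0x5 → cp [RR]
  [26:25] rd=3 = %r3
  [24:23] rs=1 = %r1
@+0c  little-endian(f8 ff ff 8f) = 0x8ffffff8
  top 5b → 0x11 → bra [J]
  [26:0] imm=134217720 (s27→-8) = -8
@+10  little-endian(08 00 00 88) = 0x88000008
  top 5b → 0x11 → bra [J]
  [26:0] imm=8 = 8
@+14  little-endian(00 00 80 13) = 0x13800000
  top 5b → 0x2 → cpy [RR]
  [26:25] rd=1 = %r1
  [24:23] rs=3 = %r3

cp %r3, %r1; bra -8; bra 8; cpy %r1, %r3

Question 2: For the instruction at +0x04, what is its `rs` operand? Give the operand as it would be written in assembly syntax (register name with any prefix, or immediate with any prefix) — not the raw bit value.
@+04  little-endian(00 00 80 90) = 0x90800000
  opcode bits[31:27]=0x12: lw/RR
  rd@[26:25]=0x0 ⇒ %r0
  rs@[24:23]=0x1 ⇒ %r1

%r1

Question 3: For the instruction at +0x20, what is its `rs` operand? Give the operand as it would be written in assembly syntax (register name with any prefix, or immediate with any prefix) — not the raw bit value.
off 0x20: read 00 00 00 92 as little → 0x92000000
  opcode bits[31:27]=0x12: lw/RR
  rd: (w>>25)&0x3=0x1 → %r1
  rs: (w>>23)&0x3=0x0 → %r0

%r0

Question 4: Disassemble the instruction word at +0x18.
incr %r0

@+18  little-endian(00 00 00 98) = 0x98000000
  top 5b → 0x13 → incr [R]
  [26:25] rd=0 = %r0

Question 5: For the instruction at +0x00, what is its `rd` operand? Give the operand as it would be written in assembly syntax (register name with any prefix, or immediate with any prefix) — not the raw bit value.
off 0x00: read 00 00 00 98 as little → 0x98000000
  op=0x98000000>>27=0x13 ⇒ incr (R)
  rd: (w>>25)&0x3=0x0 → %r0

%r0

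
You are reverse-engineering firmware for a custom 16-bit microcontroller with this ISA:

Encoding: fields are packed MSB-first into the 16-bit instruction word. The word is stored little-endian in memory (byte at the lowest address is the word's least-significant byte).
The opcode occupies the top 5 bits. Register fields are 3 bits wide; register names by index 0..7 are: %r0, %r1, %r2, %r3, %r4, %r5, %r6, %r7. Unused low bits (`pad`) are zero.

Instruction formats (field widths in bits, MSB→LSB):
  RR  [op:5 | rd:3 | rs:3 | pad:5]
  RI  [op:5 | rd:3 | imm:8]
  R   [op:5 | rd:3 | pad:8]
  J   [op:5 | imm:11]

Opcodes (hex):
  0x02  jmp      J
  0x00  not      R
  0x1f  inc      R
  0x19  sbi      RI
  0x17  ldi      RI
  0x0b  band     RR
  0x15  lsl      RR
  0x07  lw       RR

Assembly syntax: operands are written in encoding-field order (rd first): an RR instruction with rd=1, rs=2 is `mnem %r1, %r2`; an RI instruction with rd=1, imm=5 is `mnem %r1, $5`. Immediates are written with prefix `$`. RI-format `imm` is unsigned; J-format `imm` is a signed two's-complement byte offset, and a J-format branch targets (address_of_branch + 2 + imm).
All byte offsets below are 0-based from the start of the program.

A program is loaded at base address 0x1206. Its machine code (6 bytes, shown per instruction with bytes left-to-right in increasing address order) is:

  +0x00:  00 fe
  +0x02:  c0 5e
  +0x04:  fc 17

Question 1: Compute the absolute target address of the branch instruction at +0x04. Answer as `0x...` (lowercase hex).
[04] fc 17 → 0x17fc
  opcode bits[15:11]=0x2: jmp/J
  [10:0] imm=2044 (s11→-4) = $-4
  target = base 0x1206 + off 0x04 + 2 + imm -4 = 0x1208

0x1208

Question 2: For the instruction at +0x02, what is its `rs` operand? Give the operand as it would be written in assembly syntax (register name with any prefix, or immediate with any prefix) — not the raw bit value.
%r6

@+02  little-endian(c0 5e) = 0x5ec0
  opcode bits[15:11]=0xb: band/RR
  rd@[10:8]=0x6 ⇒ %r6
  rs@[7:5]=0x6 ⇒ %r6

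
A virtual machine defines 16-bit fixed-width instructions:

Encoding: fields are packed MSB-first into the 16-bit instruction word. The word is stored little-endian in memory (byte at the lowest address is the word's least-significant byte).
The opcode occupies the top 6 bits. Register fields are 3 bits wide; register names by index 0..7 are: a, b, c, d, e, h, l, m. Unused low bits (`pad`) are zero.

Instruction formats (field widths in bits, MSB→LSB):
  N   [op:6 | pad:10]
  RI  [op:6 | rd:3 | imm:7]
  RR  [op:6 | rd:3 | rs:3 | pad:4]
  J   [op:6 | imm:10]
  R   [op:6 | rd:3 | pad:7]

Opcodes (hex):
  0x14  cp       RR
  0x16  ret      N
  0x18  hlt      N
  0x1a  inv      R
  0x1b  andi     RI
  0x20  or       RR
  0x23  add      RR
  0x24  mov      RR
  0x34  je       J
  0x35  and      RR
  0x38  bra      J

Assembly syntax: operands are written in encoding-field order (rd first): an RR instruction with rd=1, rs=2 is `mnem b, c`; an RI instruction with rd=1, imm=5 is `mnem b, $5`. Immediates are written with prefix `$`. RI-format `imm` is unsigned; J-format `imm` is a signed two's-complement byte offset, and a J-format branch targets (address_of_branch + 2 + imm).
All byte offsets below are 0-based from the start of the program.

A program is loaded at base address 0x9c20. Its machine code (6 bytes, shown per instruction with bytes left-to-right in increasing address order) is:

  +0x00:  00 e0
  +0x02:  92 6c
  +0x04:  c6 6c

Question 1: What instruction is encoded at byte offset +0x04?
@+04  little-endian(c6 6c) = 0x6cc6
  op=0x6cc6>>10=0x1b ⇒ andi (RI)
  rd@[9:7]=0x1 ⇒ b
  imm@[6:0]=0x46 ⇒ $70

andi b, $70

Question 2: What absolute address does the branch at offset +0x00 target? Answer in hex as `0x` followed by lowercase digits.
0x9c22

[00] 00 e0 → 0xe000
  op=0xe000>>10=0x38 ⇒ bra (J)
  imm: (w>>0)&0x3ff=0x0 → $0
  target = base 0x9c20 + off 0x00 + 2 + imm 0 = 0x9c22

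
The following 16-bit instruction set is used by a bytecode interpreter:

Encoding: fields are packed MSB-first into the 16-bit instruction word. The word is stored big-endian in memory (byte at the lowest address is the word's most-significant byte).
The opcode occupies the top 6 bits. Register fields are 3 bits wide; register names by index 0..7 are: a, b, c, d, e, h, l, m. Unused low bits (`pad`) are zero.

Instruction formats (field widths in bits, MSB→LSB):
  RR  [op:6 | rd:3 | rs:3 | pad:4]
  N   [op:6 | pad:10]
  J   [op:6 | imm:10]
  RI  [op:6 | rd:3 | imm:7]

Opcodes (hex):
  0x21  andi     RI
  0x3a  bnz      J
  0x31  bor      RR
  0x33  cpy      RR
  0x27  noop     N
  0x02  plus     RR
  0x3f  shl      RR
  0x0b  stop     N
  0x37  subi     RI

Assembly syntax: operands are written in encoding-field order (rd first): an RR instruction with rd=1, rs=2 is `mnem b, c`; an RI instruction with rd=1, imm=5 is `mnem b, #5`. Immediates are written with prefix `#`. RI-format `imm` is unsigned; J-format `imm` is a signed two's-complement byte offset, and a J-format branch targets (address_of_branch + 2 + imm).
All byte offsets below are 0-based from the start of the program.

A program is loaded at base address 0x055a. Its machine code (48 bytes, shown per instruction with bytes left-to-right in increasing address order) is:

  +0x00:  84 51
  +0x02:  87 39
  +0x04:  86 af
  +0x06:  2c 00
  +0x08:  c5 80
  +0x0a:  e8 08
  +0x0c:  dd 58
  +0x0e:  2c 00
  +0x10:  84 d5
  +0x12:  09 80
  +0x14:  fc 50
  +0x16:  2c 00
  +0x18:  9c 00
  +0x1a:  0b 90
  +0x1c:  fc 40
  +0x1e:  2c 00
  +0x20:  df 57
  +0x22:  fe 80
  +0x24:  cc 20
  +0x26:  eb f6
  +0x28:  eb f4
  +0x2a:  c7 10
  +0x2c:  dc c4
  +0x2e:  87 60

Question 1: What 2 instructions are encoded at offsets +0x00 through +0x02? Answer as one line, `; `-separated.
andi a, #81; andi l, #57

off 0x00: read 84 51 as big → 0x8451
  op=0x8451>>10=0x21 ⇒ andi (RI)
  rd: (w>>7)&0x7=0x0 → a
  imm: (w>>0)&0x7f=0x51 → #81
off 0x02: read 87 39 as big → 0x8739
  op=0x8739>>10=0x21 ⇒ andi (RI)
  rd: (w>>7)&0x7=0x6 → l
  imm: (w>>0)&0x7f=0x39 → #57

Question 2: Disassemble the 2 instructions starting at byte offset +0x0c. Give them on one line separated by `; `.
off 0x0c: read dd 58 as big → 0xdd58
  op=0xdd58>>10=0x37 ⇒ subi (RI)
  rd@[9:7]=0x2 ⇒ c
  imm@[6:0]=0x58 ⇒ #88
off 0x0e: read 2c 00 as big → 0x2c00
  op=0x2c00>>10=0xb ⇒ stop (N)

subi c, #88; stop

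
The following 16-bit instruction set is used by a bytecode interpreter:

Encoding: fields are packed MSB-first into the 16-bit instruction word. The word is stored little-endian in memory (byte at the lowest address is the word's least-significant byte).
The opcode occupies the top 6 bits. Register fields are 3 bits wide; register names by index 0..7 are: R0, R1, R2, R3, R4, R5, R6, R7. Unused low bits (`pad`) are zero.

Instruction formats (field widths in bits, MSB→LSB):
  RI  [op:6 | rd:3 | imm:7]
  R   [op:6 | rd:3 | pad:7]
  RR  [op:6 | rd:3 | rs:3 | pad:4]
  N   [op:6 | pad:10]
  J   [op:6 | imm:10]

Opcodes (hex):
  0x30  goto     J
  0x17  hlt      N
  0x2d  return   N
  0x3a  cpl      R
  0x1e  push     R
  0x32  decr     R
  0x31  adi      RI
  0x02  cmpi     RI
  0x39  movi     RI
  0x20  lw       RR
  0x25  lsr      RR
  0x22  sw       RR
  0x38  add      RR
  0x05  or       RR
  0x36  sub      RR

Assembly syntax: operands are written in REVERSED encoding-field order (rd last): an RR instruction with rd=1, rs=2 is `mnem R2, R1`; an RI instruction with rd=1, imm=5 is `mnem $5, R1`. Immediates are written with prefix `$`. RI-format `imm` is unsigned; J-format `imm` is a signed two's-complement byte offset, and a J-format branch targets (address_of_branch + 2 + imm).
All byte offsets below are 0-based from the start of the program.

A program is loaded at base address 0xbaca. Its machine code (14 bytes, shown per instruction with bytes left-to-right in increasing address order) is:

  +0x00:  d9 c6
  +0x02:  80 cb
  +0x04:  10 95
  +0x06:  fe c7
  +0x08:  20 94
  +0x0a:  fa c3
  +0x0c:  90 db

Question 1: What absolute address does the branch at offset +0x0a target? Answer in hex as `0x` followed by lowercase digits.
0xbad0

+0x0a: fa c3 ⇒ word 0xc3fa (little)
  op=0xc3fa>>10=0x30 ⇒ goto (J)
  [9:0] imm=1018 (s10→-6) = $-6
  target = base 0xbaca + off 0x0a + 2 + imm -6 = 0xbad0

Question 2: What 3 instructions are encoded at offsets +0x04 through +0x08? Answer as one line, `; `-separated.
lsr R1, R2; adi $126, R7; lsr R2, R0

+0x04: 10 95 ⇒ word 0x9510 (little)
  top 6b → 0x25 → lsr [RR]
  rd@[9:7]=0x2 ⇒ R2
  rs@[6:4]=0x1 ⇒ R1
+0x06: fe c7 ⇒ word 0xc7fe (little)
  top 6b → 0x31 → adi [RI]
  rd@[9:7]=0x7 ⇒ R7
  imm@[6:0]=0x7e ⇒ $126
+0x08: 20 94 ⇒ word 0x9420 (little)
  top 6b → 0x25 → lsr [RR]
  rd@[9:7]=0x0 ⇒ R0
  rs@[6:4]=0x2 ⇒ R2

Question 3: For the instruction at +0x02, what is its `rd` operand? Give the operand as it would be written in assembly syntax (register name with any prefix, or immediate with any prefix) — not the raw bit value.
+0x02: 80 cb ⇒ word 0xcb80 (little)
  top 6b → 0x32 → decr [R]
  rd@[9:7]=0x7 ⇒ R7

R7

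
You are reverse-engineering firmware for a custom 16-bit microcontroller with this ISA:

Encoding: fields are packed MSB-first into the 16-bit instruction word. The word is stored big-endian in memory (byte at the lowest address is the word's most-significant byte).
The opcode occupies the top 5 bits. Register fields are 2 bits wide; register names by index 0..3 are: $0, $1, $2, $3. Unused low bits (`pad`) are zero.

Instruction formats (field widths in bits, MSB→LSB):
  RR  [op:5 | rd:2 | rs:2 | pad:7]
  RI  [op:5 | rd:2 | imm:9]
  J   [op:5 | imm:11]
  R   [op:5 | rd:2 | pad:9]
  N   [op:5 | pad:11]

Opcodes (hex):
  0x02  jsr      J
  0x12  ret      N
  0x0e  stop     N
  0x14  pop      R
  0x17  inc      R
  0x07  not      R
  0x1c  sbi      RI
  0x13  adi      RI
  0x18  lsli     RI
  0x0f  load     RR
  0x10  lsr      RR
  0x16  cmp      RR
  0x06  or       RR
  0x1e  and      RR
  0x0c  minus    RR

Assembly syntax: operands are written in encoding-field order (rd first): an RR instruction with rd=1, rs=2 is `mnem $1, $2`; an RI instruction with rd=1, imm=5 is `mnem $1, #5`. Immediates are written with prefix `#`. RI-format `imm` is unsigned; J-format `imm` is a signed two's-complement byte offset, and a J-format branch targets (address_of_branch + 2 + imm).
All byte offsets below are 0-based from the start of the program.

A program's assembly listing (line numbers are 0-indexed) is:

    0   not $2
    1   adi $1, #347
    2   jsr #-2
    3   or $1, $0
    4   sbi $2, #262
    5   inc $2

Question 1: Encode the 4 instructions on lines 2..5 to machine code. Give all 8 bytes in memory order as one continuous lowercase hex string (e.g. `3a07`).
2. jsr fields op=0x2:5|imm=-2:11 → word 17feh → 17 fe
3. or fields op=0x6:5|rd=1:2|rs=0:2|pad=0:7 → word 3200h → 32 00
4. sbi fields op=0x1c:5|rd=2:2|imm=262:9 → word e506h → e5 06
5. inc fields op=0x17:5|rd=2:2|pad=0:9 → word bc00h → bc 00

17fe3200e506bc00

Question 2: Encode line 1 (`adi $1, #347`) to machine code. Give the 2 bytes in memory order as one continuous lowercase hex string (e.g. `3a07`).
9b5b

L1: adi op=0x13:5|rd=1:2|imm=347:9 ⇒ 0x9b5b ⇒ big 9b 5b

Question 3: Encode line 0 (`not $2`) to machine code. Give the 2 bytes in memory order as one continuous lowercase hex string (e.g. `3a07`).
3c00

L0: not op=0x7:5|rd=2:2|pad=0:9 ⇒ 0x3c00 ⇒ big 3c 00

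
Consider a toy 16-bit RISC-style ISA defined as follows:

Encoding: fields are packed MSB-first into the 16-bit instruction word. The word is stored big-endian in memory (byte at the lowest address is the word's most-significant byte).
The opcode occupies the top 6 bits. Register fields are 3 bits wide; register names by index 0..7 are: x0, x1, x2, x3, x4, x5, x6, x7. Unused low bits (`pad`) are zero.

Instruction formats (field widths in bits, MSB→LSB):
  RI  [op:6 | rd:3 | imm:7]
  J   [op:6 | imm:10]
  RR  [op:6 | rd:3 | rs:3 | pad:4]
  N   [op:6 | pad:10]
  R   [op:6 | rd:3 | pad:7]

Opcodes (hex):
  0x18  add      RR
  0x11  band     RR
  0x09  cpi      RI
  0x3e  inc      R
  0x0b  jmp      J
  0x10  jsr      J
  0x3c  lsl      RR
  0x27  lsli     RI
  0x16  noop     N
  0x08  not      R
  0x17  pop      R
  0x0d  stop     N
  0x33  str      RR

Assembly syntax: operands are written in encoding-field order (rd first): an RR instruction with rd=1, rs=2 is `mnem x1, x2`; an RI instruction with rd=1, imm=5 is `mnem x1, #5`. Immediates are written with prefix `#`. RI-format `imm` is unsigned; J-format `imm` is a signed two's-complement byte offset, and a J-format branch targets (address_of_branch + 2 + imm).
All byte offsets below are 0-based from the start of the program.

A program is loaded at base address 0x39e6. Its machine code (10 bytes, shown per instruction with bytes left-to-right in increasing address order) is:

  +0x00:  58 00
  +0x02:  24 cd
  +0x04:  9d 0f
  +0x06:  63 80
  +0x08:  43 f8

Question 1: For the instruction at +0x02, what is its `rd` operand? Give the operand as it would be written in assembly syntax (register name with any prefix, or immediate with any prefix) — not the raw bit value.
x1

[02] 24 cd → 0x24cd
  opcode bits[15:10]=0x9: cpi/RI
  [9:7] rd=1 = x1
  [6:0] imm=77 = #77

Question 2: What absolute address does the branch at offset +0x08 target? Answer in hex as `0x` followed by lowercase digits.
+0x08: 43 f8 ⇒ word 0x43f8 (big)
  op=0x43f8>>10=0x10 ⇒ jsr (J)
  imm@[9:0]=0x3f8 (s10→-8) ⇒ #-8
  target = base 0x39e6 + off 0x08 + 2 + imm -8 = 0x39e8

0x39e8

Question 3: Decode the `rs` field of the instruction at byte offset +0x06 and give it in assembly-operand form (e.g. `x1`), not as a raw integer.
x0

+0x06: 63 80 ⇒ word 0x6380 (big)
  top 6b → 0x18 → add [RR]
  rd: (w>>7)&0x7=0x7 → x7
  rs: (w>>4)&0x7=0x0 → x0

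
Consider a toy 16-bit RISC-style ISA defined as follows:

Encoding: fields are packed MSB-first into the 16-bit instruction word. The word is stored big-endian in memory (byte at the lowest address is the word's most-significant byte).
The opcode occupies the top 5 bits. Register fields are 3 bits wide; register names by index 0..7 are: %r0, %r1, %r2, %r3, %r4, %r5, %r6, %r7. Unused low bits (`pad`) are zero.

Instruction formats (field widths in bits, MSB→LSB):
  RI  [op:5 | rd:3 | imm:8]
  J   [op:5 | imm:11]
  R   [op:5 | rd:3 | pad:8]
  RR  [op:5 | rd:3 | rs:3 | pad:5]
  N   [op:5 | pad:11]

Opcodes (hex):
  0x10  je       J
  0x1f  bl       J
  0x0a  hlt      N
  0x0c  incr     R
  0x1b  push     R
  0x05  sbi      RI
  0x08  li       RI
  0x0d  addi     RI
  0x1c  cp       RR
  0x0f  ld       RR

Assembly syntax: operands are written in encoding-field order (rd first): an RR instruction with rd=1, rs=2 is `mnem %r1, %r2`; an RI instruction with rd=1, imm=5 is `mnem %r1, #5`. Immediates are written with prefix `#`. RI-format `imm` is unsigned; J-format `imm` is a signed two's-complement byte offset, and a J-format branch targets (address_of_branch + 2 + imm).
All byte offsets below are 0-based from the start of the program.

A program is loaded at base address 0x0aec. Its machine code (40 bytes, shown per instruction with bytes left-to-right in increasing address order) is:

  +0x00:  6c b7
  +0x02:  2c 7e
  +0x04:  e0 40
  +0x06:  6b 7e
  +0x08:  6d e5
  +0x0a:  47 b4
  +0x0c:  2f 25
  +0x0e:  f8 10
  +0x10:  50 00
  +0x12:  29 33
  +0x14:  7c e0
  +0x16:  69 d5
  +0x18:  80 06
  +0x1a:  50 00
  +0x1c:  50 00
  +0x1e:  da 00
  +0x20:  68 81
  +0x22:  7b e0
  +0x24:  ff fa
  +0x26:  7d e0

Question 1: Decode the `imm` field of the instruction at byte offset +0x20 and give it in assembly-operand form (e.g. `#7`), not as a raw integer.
#129

[20] 68 81 → 0x6881
  opcode bits[15:11]=0xd: addi/RI
  rd@[10:8]=0x0 ⇒ %r0
  imm@[7:0]=0x81 ⇒ #129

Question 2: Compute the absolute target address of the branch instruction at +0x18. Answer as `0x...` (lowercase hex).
0x0b0c

+0x18: 80 06 ⇒ word 0x8006 (big)
  top 5b → 0x10 → je [J]
  imm@[10:0]=0x6 ⇒ #6
  target = base 0x0aec + off 0x18 + 2 + imm 6 = 0x0b0c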